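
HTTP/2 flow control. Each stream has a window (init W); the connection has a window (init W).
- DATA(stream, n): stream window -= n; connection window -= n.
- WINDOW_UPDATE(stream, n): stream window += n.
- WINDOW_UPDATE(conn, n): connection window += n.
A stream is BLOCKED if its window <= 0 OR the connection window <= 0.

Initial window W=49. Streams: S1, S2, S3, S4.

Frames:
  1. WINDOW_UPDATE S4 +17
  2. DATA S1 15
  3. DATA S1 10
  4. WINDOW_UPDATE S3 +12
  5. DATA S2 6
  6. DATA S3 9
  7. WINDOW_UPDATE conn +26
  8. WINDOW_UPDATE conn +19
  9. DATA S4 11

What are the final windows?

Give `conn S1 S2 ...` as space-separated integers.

Answer: 43 24 43 52 55

Derivation:
Op 1: conn=49 S1=49 S2=49 S3=49 S4=66 blocked=[]
Op 2: conn=34 S1=34 S2=49 S3=49 S4=66 blocked=[]
Op 3: conn=24 S1=24 S2=49 S3=49 S4=66 blocked=[]
Op 4: conn=24 S1=24 S2=49 S3=61 S4=66 blocked=[]
Op 5: conn=18 S1=24 S2=43 S3=61 S4=66 blocked=[]
Op 6: conn=9 S1=24 S2=43 S3=52 S4=66 blocked=[]
Op 7: conn=35 S1=24 S2=43 S3=52 S4=66 blocked=[]
Op 8: conn=54 S1=24 S2=43 S3=52 S4=66 blocked=[]
Op 9: conn=43 S1=24 S2=43 S3=52 S4=55 blocked=[]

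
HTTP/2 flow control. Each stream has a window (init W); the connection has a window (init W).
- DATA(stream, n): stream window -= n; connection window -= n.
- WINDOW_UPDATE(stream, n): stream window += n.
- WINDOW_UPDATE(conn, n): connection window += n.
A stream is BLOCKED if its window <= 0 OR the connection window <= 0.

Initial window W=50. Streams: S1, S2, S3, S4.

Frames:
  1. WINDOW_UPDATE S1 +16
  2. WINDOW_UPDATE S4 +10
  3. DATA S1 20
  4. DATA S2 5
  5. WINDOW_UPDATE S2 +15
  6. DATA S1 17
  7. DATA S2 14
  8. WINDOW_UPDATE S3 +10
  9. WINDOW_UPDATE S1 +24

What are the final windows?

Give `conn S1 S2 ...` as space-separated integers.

Answer: -6 53 46 60 60

Derivation:
Op 1: conn=50 S1=66 S2=50 S3=50 S4=50 blocked=[]
Op 2: conn=50 S1=66 S2=50 S3=50 S4=60 blocked=[]
Op 3: conn=30 S1=46 S2=50 S3=50 S4=60 blocked=[]
Op 4: conn=25 S1=46 S2=45 S3=50 S4=60 blocked=[]
Op 5: conn=25 S1=46 S2=60 S3=50 S4=60 blocked=[]
Op 6: conn=8 S1=29 S2=60 S3=50 S4=60 blocked=[]
Op 7: conn=-6 S1=29 S2=46 S3=50 S4=60 blocked=[1, 2, 3, 4]
Op 8: conn=-6 S1=29 S2=46 S3=60 S4=60 blocked=[1, 2, 3, 4]
Op 9: conn=-6 S1=53 S2=46 S3=60 S4=60 blocked=[1, 2, 3, 4]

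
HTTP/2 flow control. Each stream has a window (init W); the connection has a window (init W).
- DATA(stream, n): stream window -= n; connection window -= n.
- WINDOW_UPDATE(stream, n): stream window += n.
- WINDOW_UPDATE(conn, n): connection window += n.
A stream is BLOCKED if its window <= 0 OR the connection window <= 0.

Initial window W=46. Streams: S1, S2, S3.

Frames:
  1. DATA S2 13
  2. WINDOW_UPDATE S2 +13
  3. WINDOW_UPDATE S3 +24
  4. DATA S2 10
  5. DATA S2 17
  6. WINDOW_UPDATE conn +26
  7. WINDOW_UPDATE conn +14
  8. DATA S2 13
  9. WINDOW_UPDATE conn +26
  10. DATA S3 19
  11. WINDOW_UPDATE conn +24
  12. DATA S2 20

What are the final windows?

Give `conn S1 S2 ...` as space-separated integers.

Op 1: conn=33 S1=46 S2=33 S3=46 blocked=[]
Op 2: conn=33 S1=46 S2=46 S3=46 blocked=[]
Op 3: conn=33 S1=46 S2=46 S3=70 blocked=[]
Op 4: conn=23 S1=46 S2=36 S3=70 blocked=[]
Op 5: conn=6 S1=46 S2=19 S3=70 blocked=[]
Op 6: conn=32 S1=46 S2=19 S3=70 blocked=[]
Op 7: conn=46 S1=46 S2=19 S3=70 blocked=[]
Op 8: conn=33 S1=46 S2=6 S3=70 blocked=[]
Op 9: conn=59 S1=46 S2=6 S3=70 blocked=[]
Op 10: conn=40 S1=46 S2=6 S3=51 blocked=[]
Op 11: conn=64 S1=46 S2=6 S3=51 blocked=[]
Op 12: conn=44 S1=46 S2=-14 S3=51 blocked=[2]

Answer: 44 46 -14 51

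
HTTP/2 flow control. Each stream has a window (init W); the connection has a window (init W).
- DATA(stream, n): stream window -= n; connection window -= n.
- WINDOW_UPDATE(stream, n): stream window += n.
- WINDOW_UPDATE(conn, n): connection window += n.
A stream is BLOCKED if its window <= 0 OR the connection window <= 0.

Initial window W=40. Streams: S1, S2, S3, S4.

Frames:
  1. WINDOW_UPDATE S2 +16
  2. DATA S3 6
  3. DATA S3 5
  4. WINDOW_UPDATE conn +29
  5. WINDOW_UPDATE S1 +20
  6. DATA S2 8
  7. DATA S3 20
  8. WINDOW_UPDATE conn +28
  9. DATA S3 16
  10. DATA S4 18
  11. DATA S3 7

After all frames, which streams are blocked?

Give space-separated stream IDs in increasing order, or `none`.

Answer: S3

Derivation:
Op 1: conn=40 S1=40 S2=56 S3=40 S4=40 blocked=[]
Op 2: conn=34 S1=40 S2=56 S3=34 S4=40 blocked=[]
Op 3: conn=29 S1=40 S2=56 S3=29 S4=40 blocked=[]
Op 4: conn=58 S1=40 S2=56 S3=29 S4=40 blocked=[]
Op 5: conn=58 S1=60 S2=56 S3=29 S4=40 blocked=[]
Op 6: conn=50 S1=60 S2=48 S3=29 S4=40 blocked=[]
Op 7: conn=30 S1=60 S2=48 S3=9 S4=40 blocked=[]
Op 8: conn=58 S1=60 S2=48 S3=9 S4=40 blocked=[]
Op 9: conn=42 S1=60 S2=48 S3=-7 S4=40 blocked=[3]
Op 10: conn=24 S1=60 S2=48 S3=-7 S4=22 blocked=[3]
Op 11: conn=17 S1=60 S2=48 S3=-14 S4=22 blocked=[3]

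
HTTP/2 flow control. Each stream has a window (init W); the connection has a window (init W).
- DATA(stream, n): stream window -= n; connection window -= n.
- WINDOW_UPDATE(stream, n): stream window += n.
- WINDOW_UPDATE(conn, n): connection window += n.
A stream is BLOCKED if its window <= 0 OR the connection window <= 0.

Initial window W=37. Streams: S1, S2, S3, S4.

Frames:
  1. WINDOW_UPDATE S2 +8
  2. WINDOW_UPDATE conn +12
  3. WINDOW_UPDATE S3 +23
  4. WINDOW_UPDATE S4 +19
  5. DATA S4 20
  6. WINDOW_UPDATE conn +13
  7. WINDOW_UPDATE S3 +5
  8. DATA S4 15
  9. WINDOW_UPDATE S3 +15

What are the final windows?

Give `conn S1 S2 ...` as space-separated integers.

Answer: 27 37 45 80 21

Derivation:
Op 1: conn=37 S1=37 S2=45 S3=37 S4=37 blocked=[]
Op 2: conn=49 S1=37 S2=45 S3=37 S4=37 blocked=[]
Op 3: conn=49 S1=37 S2=45 S3=60 S4=37 blocked=[]
Op 4: conn=49 S1=37 S2=45 S3=60 S4=56 blocked=[]
Op 5: conn=29 S1=37 S2=45 S3=60 S4=36 blocked=[]
Op 6: conn=42 S1=37 S2=45 S3=60 S4=36 blocked=[]
Op 7: conn=42 S1=37 S2=45 S3=65 S4=36 blocked=[]
Op 8: conn=27 S1=37 S2=45 S3=65 S4=21 blocked=[]
Op 9: conn=27 S1=37 S2=45 S3=80 S4=21 blocked=[]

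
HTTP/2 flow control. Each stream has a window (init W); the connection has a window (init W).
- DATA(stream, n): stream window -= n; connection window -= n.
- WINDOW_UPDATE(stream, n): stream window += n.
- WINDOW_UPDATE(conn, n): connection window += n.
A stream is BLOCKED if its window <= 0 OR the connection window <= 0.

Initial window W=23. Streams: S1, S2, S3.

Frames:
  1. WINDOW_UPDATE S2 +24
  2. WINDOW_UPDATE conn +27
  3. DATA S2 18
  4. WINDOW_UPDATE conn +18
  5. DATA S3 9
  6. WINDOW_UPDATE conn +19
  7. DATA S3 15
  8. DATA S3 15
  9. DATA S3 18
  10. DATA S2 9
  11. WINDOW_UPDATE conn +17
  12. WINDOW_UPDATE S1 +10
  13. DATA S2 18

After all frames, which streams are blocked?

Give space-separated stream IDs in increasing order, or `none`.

Answer: S3

Derivation:
Op 1: conn=23 S1=23 S2=47 S3=23 blocked=[]
Op 2: conn=50 S1=23 S2=47 S3=23 blocked=[]
Op 3: conn=32 S1=23 S2=29 S3=23 blocked=[]
Op 4: conn=50 S1=23 S2=29 S3=23 blocked=[]
Op 5: conn=41 S1=23 S2=29 S3=14 blocked=[]
Op 6: conn=60 S1=23 S2=29 S3=14 blocked=[]
Op 7: conn=45 S1=23 S2=29 S3=-1 blocked=[3]
Op 8: conn=30 S1=23 S2=29 S3=-16 blocked=[3]
Op 9: conn=12 S1=23 S2=29 S3=-34 blocked=[3]
Op 10: conn=3 S1=23 S2=20 S3=-34 blocked=[3]
Op 11: conn=20 S1=23 S2=20 S3=-34 blocked=[3]
Op 12: conn=20 S1=33 S2=20 S3=-34 blocked=[3]
Op 13: conn=2 S1=33 S2=2 S3=-34 blocked=[3]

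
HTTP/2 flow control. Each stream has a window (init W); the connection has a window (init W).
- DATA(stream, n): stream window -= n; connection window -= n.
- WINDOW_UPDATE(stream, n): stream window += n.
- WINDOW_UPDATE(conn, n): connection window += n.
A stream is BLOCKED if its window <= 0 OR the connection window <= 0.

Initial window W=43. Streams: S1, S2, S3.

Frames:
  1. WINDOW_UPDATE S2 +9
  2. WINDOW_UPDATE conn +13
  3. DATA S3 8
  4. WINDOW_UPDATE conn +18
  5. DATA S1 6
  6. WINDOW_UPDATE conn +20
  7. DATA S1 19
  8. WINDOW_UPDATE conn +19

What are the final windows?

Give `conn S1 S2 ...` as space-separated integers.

Answer: 80 18 52 35

Derivation:
Op 1: conn=43 S1=43 S2=52 S3=43 blocked=[]
Op 2: conn=56 S1=43 S2=52 S3=43 blocked=[]
Op 3: conn=48 S1=43 S2=52 S3=35 blocked=[]
Op 4: conn=66 S1=43 S2=52 S3=35 blocked=[]
Op 5: conn=60 S1=37 S2=52 S3=35 blocked=[]
Op 6: conn=80 S1=37 S2=52 S3=35 blocked=[]
Op 7: conn=61 S1=18 S2=52 S3=35 blocked=[]
Op 8: conn=80 S1=18 S2=52 S3=35 blocked=[]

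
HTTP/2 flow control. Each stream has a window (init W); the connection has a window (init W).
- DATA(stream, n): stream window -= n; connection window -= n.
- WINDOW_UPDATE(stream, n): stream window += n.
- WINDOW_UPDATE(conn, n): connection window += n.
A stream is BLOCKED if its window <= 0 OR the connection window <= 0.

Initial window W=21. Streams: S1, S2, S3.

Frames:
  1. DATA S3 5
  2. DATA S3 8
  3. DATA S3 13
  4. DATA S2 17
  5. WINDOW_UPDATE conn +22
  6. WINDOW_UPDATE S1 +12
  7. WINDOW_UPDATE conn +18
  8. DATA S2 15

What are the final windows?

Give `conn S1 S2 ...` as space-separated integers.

Answer: 3 33 -11 -5

Derivation:
Op 1: conn=16 S1=21 S2=21 S3=16 blocked=[]
Op 2: conn=8 S1=21 S2=21 S3=8 blocked=[]
Op 3: conn=-5 S1=21 S2=21 S3=-5 blocked=[1, 2, 3]
Op 4: conn=-22 S1=21 S2=4 S3=-5 blocked=[1, 2, 3]
Op 5: conn=0 S1=21 S2=4 S3=-5 blocked=[1, 2, 3]
Op 6: conn=0 S1=33 S2=4 S3=-5 blocked=[1, 2, 3]
Op 7: conn=18 S1=33 S2=4 S3=-5 blocked=[3]
Op 8: conn=3 S1=33 S2=-11 S3=-5 blocked=[2, 3]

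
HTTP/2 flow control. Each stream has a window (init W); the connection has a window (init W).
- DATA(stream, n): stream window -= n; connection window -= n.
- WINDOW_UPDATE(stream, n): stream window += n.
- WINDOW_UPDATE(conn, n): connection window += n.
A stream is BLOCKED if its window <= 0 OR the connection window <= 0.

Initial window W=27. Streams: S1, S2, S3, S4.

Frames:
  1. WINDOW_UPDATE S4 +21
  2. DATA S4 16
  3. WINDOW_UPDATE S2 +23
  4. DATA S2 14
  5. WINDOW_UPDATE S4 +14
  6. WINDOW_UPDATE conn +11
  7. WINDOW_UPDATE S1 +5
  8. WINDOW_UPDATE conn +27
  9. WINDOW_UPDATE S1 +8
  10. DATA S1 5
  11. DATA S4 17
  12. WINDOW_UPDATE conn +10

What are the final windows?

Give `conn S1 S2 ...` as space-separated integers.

Answer: 23 35 36 27 29

Derivation:
Op 1: conn=27 S1=27 S2=27 S3=27 S4=48 blocked=[]
Op 2: conn=11 S1=27 S2=27 S3=27 S4=32 blocked=[]
Op 3: conn=11 S1=27 S2=50 S3=27 S4=32 blocked=[]
Op 4: conn=-3 S1=27 S2=36 S3=27 S4=32 blocked=[1, 2, 3, 4]
Op 5: conn=-3 S1=27 S2=36 S3=27 S4=46 blocked=[1, 2, 3, 4]
Op 6: conn=8 S1=27 S2=36 S3=27 S4=46 blocked=[]
Op 7: conn=8 S1=32 S2=36 S3=27 S4=46 blocked=[]
Op 8: conn=35 S1=32 S2=36 S3=27 S4=46 blocked=[]
Op 9: conn=35 S1=40 S2=36 S3=27 S4=46 blocked=[]
Op 10: conn=30 S1=35 S2=36 S3=27 S4=46 blocked=[]
Op 11: conn=13 S1=35 S2=36 S3=27 S4=29 blocked=[]
Op 12: conn=23 S1=35 S2=36 S3=27 S4=29 blocked=[]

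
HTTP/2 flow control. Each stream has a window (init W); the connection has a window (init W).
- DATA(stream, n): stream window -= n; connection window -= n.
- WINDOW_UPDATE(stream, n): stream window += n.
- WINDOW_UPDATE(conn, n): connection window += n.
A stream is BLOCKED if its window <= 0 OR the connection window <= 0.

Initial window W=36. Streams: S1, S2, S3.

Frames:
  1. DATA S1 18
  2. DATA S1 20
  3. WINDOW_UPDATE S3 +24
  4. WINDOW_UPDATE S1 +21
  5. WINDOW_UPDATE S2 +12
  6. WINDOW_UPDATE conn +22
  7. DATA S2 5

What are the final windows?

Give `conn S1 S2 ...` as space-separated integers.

Op 1: conn=18 S1=18 S2=36 S3=36 blocked=[]
Op 2: conn=-2 S1=-2 S2=36 S3=36 blocked=[1, 2, 3]
Op 3: conn=-2 S1=-2 S2=36 S3=60 blocked=[1, 2, 3]
Op 4: conn=-2 S1=19 S2=36 S3=60 blocked=[1, 2, 3]
Op 5: conn=-2 S1=19 S2=48 S3=60 blocked=[1, 2, 3]
Op 6: conn=20 S1=19 S2=48 S3=60 blocked=[]
Op 7: conn=15 S1=19 S2=43 S3=60 blocked=[]

Answer: 15 19 43 60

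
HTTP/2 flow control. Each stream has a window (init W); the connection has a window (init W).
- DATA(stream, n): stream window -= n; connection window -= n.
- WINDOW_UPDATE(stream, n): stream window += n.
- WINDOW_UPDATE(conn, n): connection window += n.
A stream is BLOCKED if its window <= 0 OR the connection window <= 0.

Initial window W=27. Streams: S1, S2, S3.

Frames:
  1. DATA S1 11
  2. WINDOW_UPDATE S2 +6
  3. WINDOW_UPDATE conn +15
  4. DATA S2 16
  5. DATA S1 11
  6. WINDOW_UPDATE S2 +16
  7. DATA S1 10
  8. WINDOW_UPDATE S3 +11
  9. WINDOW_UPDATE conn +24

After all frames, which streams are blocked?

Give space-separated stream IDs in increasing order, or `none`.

Answer: S1

Derivation:
Op 1: conn=16 S1=16 S2=27 S3=27 blocked=[]
Op 2: conn=16 S1=16 S2=33 S3=27 blocked=[]
Op 3: conn=31 S1=16 S2=33 S3=27 blocked=[]
Op 4: conn=15 S1=16 S2=17 S3=27 blocked=[]
Op 5: conn=4 S1=5 S2=17 S3=27 blocked=[]
Op 6: conn=4 S1=5 S2=33 S3=27 blocked=[]
Op 7: conn=-6 S1=-5 S2=33 S3=27 blocked=[1, 2, 3]
Op 8: conn=-6 S1=-5 S2=33 S3=38 blocked=[1, 2, 3]
Op 9: conn=18 S1=-5 S2=33 S3=38 blocked=[1]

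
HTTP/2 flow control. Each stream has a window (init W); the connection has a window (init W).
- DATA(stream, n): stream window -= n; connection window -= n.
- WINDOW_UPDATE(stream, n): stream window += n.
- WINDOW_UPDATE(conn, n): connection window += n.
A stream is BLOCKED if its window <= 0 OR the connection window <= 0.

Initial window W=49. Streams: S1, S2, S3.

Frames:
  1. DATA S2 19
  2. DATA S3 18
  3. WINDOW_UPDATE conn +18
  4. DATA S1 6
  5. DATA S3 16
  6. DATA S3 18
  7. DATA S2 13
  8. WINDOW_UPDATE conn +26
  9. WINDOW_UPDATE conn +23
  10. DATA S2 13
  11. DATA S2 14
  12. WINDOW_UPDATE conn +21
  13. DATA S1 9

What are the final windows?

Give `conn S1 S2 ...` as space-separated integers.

Op 1: conn=30 S1=49 S2=30 S3=49 blocked=[]
Op 2: conn=12 S1=49 S2=30 S3=31 blocked=[]
Op 3: conn=30 S1=49 S2=30 S3=31 blocked=[]
Op 4: conn=24 S1=43 S2=30 S3=31 blocked=[]
Op 5: conn=8 S1=43 S2=30 S3=15 blocked=[]
Op 6: conn=-10 S1=43 S2=30 S3=-3 blocked=[1, 2, 3]
Op 7: conn=-23 S1=43 S2=17 S3=-3 blocked=[1, 2, 3]
Op 8: conn=3 S1=43 S2=17 S3=-3 blocked=[3]
Op 9: conn=26 S1=43 S2=17 S3=-3 blocked=[3]
Op 10: conn=13 S1=43 S2=4 S3=-3 blocked=[3]
Op 11: conn=-1 S1=43 S2=-10 S3=-3 blocked=[1, 2, 3]
Op 12: conn=20 S1=43 S2=-10 S3=-3 blocked=[2, 3]
Op 13: conn=11 S1=34 S2=-10 S3=-3 blocked=[2, 3]

Answer: 11 34 -10 -3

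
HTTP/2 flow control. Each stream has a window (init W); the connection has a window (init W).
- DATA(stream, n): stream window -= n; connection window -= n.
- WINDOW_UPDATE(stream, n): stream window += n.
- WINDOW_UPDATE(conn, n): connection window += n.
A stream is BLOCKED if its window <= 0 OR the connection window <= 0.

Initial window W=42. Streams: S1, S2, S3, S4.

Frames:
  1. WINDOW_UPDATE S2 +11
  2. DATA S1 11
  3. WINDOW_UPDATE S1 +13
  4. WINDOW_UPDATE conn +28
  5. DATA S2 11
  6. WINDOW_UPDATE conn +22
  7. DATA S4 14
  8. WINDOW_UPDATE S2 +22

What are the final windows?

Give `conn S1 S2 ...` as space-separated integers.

Op 1: conn=42 S1=42 S2=53 S3=42 S4=42 blocked=[]
Op 2: conn=31 S1=31 S2=53 S3=42 S4=42 blocked=[]
Op 3: conn=31 S1=44 S2=53 S3=42 S4=42 blocked=[]
Op 4: conn=59 S1=44 S2=53 S3=42 S4=42 blocked=[]
Op 5: conn=48 S1=44 S2=42 S3=42 S4=42 blocked=[]
Op 6: conn=70 S1=44 S2=42 S3=42 S4=42 blocked=[]
Op 7: conn=56 S1=44 S2=42 S3=42 S4=28 blocked=[]
Op 8: conn=56 S1=44 S2=64 S3=42 S4=28 blocked=[]

Answer: 56 44 64 42 28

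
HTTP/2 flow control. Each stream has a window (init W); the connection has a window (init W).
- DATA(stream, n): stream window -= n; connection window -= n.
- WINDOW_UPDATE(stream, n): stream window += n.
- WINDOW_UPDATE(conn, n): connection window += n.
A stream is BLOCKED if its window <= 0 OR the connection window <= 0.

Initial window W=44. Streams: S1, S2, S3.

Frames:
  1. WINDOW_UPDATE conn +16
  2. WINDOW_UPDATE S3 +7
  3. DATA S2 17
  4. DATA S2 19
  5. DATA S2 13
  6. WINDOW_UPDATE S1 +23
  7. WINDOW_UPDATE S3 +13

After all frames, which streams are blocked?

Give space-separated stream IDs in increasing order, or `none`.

Op 1: conn=60 S1=44 S2=44 S3=44 blocked=[]
Op 2: conn=60 S1=44 S2=44 S3=51 blocked=[]
Op 3: conn=43 S1=44 S2=27 S3=51 blocked=[]
Op 4: conn=24 S1=44 S2=8 S3=51 blocked=[]
Op 5: conn=11 S1=44 S2=-5 S3=51 blocked=[2]
Op 6: conn=11 S1=67 S2=-5 S3=51 blocked=[2]
Op 7: conn=11 S1=67 S2=-5 S3=64 blocked=[2]

Answer: S2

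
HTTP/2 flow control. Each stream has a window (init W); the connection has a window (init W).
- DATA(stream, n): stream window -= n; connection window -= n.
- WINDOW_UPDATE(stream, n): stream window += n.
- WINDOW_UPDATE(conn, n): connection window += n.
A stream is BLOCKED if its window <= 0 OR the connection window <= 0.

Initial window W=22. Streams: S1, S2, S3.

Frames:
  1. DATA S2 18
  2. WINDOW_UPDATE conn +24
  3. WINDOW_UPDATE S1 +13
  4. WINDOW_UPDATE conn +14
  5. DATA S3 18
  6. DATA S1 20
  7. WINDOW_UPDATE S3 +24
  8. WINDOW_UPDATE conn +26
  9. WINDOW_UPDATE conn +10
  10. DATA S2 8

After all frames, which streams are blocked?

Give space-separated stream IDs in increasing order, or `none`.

Answer: S2

Derivation:
Op 1: conn=4 S1=22 S2=4 S3=22 blocked=[]
Op 2: conn=28 S1=22 S2=4 S3=22 blocked=[]
Op 3: conn=28 S1=35 S2=4 S3=22 blocked=[]
Op 4: conn=42 S1=35 S2=4 S3=22 blocked=[]
Op 5: conn=24 S1=35 S2=4 S3=4 blocked=[]
Op 6: conn=4 S1=15 S2=4 S3=4 blocked=[]
Op 7: conn=4 S1=15 S2=4 S3=28 blocked=[]
Op 8: conn=30 S1=15 S2=4 S3=28 blocked=[]
Op 9: conn=40 S1=15 S2=4 S3=28 blocked=[]
Op 10: conn=32 S1=15 S2=-4 S3=28 blocked=[2]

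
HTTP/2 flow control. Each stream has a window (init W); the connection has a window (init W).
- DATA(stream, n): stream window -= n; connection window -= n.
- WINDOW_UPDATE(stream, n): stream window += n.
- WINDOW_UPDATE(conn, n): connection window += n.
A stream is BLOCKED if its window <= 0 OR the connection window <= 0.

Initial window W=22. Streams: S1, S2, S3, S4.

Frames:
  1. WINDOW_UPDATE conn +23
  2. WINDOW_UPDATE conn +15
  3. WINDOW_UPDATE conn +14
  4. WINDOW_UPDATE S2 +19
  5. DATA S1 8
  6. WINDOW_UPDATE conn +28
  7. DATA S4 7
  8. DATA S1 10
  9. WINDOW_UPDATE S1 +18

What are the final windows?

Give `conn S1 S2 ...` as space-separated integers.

Answer: 77 22 41 22 15

Derivation:
Op 1: conn=45 S1=22 S2=22 S3=22 S4=22 blocked=[]
Op 2: conn=60 S1=22 S2=22 S3=22 S4=22 blocked=[]
Op 3: conn=74 S1=22 S2=22 S3=22 S4=22 blocked=[]
Op 4: conn=74 S1=22 S2=41 S3=22 S4=22 blocked=[]
Op 5: conn=66 S1=14 S2=41 S3=22 S4=22 blocked=[]
Op 6: conn=94 S1=14 S2=41 S3=22 S4=22 blocked=[]
Op 7: conn=87 S1=14 S2=41 S3=22 S4=15 blocked=[]
Op 8: conn=77 S1=4 S2=41 S3=22 S4=15 blocked=[]
Op 9: conn=77 S1=22 S2=41 S3=22 S4=15 blocked=[]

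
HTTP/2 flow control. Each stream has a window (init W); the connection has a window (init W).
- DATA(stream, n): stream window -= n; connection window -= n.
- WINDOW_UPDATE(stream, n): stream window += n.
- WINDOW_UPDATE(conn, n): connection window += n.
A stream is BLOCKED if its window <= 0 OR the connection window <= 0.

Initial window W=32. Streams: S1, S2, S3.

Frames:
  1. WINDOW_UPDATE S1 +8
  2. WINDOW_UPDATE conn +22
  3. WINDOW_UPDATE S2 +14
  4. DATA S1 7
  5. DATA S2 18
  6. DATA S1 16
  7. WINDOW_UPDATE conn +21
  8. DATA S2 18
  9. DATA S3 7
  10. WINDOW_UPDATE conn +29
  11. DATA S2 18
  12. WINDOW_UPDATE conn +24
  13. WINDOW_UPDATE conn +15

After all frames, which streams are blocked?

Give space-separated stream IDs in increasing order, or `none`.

Op 1: conn=32 S1=40 S2=32 S3=32 blocked=[]
Op 2: conn=54 S1=40 S2=32 S3=32 blocked=[]
Op 3: conn=54 S1=40 S2=46 S3=32 blocked=[]
Op 4: conn=47 S1=33 S2=46 S3=32 blocked=[]
Op 5: conn=29 S1=33 S2=28 S3=32 blocked=[]
Op 6: conn=13 S1=17 S2=28 S3=32 blocked=[]
Op 7: conn=34 S1=17 S2=28 S3=32 blocked=[]
Op 8: conn=16 S1=17 S2=10 S3=32 blocked=[]
Op 9: conn=9 S1=17 S2=10 S3=25 blocked=[]
Op 10: conn=38 S1=17 S2=10 S3=25 blocked=[]
Op 11: conn=20 S1=17 S2=-8 S3=25 blocked=[2]
Op 12: conn=44 S1=17 S2=-8 S3=25 blocked=[2]
Op 13: conn=59 S1=17 S2=-8 S3=25 blocked=[2]

Answer: S2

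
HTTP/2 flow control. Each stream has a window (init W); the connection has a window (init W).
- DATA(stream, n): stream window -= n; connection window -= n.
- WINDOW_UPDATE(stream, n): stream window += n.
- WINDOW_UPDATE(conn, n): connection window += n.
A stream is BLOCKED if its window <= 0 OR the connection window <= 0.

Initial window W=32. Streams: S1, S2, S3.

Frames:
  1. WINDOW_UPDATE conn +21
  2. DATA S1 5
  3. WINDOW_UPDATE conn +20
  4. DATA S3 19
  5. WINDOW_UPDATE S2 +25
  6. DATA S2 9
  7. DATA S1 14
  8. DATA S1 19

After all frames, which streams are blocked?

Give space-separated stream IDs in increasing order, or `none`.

Answer: S1

Derivation:
Op 1: conn=53 S1=32 S2=32 S3=32 blocked=[]
Op 2: conn=48 S1=27 S2=32 S3=32 blocked=[]
Op 3: conn=68 S1=27 S2=32 S3=32 blocked=[]
Op 4: conn=49 S1=27 S2=32 S3=13 blocked=[]
Op 5: conn=49 S1=27 S2=57 S3=13 blocked=[]
Op 6: conn=40 S1=27 S2=48 S3=13 blocked=[]
Op 7: conn=26 S1=13 S2=48 S3=13 blocked=[]
Op 8: conn=7 S1=-6 S2=48 S3=13 blocked=[1]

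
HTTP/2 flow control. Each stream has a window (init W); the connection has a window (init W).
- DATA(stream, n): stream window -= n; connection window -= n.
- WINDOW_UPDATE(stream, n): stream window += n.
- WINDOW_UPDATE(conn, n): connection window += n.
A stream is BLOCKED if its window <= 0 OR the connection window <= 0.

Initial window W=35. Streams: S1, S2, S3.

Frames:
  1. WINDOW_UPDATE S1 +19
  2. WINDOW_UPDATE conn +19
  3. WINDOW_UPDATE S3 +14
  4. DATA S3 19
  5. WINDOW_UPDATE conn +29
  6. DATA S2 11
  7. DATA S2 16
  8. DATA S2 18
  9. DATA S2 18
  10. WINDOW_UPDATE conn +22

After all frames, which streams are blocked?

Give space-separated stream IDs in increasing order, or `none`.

Op 1: conn=35 S1=54 S2=35 S3=35 blocked=[]
Op 2: conn=54 S1=54 S2=35 S3=35 blocked=[]
Op 3: conn=54 S1=54 S2=35 S3=49 blocked=[]
Op 4: conn=35 S1=54 S2=35 S3=30 blocked=[]
Op 5: conn=64 S1=54 S2=35 S3=30 blocked=[]
Op 6: conn=53 S1=54 S2=24 S3=30 blocked=[]
Op 7: conn=37 S1=54 S2=8 S3=30 blocked=[]
Op 8: conn=19 S1=54 S2=-10 S3=30 blocked=[2]
Op 9: conn=1 S1=54 S2=-28 S3=30 blocked=[2]
Op 10: conn=23 S1=54 S2=-28 S3=30 blocked=[2]

Answer: S2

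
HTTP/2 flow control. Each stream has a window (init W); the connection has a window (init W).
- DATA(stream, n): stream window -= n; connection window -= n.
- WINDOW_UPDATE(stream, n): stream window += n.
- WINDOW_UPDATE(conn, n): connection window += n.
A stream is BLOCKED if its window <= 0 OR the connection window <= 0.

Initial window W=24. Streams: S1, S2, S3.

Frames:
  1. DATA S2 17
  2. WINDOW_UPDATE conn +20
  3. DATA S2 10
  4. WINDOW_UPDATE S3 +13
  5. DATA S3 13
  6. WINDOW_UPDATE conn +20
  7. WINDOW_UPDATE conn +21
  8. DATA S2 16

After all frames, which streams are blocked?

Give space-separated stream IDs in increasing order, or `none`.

Op 1: conn=7 S1=24 S2=7 S3=24 blocked=[]
Op 2: conn=27 S1=24 S2=7 S3=24 blocked=[]
Op 3: conn=17 S1=24 S2=-3 S3=24 blocked=[2]
Op 4: conn=17 S1=24 S2=-3 S3=37 blocked=[2]
Op 5: conn=4 S1=24 S2=-3 S3=24 blocked=[2]
Op 6: conn=24 S1=24 S2=-3 S3=24 blocked=[2]
Op 7: conn=45 S1=24 S2=-3 S3=24 blocked=[2]
Op 8: conn=29 S1=24 S2=-19 S3=24 blocked=[2]

Answer: S2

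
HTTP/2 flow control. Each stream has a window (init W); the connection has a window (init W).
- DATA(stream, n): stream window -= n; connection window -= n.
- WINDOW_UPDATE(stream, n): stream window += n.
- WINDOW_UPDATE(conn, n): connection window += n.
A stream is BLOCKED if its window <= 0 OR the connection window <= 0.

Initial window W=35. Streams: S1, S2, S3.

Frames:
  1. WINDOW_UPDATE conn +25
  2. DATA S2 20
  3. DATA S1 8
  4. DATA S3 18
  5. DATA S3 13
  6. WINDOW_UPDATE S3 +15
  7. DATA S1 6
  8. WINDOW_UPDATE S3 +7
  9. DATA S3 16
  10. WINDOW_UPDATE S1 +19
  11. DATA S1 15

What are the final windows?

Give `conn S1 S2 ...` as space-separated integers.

Op 1: conn=60 S1=35 S2=35 S3=35 blocked=[]
Op 2: conn=40 S1=35 S2=15 S3=35 blocked=[]
Op 3: conn=32 S1=27 S2=15 S3=35 blocked=[]
Op 4: conn=14 S1=27 S2=15 S3=17 blocked=[]
Op 5: conn=1 S1=27 S2=15 S3=4 blocked=[]
Op 6: conn=1 S1=27 S2=15 S3=19 blocked=[]
Op 7: conn=-5 S1=21 S2=15 S3=19 blocked=[1, 2, 3]
Op 8: conn=-5 S1=21 S2=15 S3=26 blocked=[1, 2, 3]
Op 9: conn=-21 S1=21 S2=15 S3=10 blocked=[1, 2, 3]
Op 10: conn=-21 S1=40 S2=15 S3=10 blocked=[1, 2, 3]
Op 11: conn=-36 S1=25 S2=15 S3=10 blocked=[1, 2, 3]

Answer: -36 25 15 10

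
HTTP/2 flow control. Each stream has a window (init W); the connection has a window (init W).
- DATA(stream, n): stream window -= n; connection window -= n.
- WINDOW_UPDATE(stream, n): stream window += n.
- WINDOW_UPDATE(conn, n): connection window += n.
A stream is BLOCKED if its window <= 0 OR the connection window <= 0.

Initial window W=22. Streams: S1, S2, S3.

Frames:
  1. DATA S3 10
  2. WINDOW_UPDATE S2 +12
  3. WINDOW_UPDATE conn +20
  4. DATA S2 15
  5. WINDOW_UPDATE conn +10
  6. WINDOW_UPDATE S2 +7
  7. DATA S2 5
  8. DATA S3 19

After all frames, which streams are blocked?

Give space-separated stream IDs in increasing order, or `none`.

Op 1: conn=12 S1=22 S2=22 S3=12 blocked=[]
Op 2: conn=12 S1=22 S2=34 S3=12 blocked=[]
Op 3: conn=32 S1=22 S2=34 S3=12 blocked=[]
Op 4: conn=17 S1=22 S2=19 S3=12 blocked=[]
Op 5: conn=27 S1=22 S2=19 S3=12 blocked=[]
Op 6: conn=27 S1=22 S2=26 S3=12 blocked=[]
Op 7: conn=22 S1=22 S2=21 S3=12 blocked=[]
Op 8: conn=3 S1=22 S2=21 S3=-7 blocked=[3]

Answer: S3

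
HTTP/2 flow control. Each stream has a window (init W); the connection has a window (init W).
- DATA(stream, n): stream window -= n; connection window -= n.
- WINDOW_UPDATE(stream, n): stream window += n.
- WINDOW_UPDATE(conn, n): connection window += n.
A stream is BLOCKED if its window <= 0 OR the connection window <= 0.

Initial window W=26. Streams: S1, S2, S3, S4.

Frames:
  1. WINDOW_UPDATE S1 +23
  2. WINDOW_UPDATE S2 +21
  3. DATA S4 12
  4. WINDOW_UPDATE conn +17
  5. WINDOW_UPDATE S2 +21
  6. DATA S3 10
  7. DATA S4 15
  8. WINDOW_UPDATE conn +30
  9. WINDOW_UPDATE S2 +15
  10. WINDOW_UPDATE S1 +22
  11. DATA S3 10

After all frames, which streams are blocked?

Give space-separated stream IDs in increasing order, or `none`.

Op 1: conn=26 S1=49 S2=26 S3=26 S4=26 blocked=[]
Op 2: conn=26 S1=49 S2=47 S3=26 S4=26 blocked=[]
Op 3: conn=14 S1=49 S2=47 S3=26 S4=14 blocked=[]
Op 4: conn=31 S1=49 S2=47 S3=26 S4=14 blocked=[]
Op 5: conn=31 S1=49 S2=68 S3=26 S4=14 blocked=[]
Op 6: conn=21 S1=49 S2=68 S3=16 S4=14 blocked=[]
Op 7: conn=6 S1=49 S2=68 S3=16 S4=-1 blocked=[4]
Op 8: conn=36 S1=49 S2=68 S3=16 S4=-1 blocked=[4]
Op 9: conn=36 S1=49 S2=83 S3=16 S4=-1 blocked=[4]
Op 10: conn=36 S1=71 S2=83 S3=16 S4=-1 blocked=[4]
Op 11: conn=26 S1=71 S2=83 S3=6 S4=-1 blocked=[4]

Answer: S4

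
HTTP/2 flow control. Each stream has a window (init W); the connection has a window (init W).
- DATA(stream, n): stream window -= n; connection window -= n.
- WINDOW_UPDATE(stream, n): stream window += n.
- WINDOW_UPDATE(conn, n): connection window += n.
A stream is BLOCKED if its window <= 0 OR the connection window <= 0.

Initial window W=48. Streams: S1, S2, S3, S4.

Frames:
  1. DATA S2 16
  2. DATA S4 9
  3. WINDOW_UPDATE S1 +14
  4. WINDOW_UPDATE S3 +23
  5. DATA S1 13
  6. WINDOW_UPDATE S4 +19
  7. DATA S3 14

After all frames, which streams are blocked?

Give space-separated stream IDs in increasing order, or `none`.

Op 1: conn=32 S1=48 S2=32 S3=48 S4=48 blocked=[]
Op 2: conn=23 S1=48 S2=32 S3=48 S4=39 blocked=[]
Op 3: conn=23 S1=62 S2=32 S3=48 S4=39 blocked=[]
Op 4: conn=23 S1=62 S2=32 S3=71 S4=39 blocked=[]
Op 5: conn=10 S1=49 S2=32 S3=71 S4=39 blocked=[]
Op 6: conn=10 S1=49 S2=32 S3=71 S4=58 blocked=[]
Op 7: conn=-4 S1=49 S2=32 S3=57 S4=58 blocked=[1, 2, 3, 4]

Answer: S1 S2 S3 S4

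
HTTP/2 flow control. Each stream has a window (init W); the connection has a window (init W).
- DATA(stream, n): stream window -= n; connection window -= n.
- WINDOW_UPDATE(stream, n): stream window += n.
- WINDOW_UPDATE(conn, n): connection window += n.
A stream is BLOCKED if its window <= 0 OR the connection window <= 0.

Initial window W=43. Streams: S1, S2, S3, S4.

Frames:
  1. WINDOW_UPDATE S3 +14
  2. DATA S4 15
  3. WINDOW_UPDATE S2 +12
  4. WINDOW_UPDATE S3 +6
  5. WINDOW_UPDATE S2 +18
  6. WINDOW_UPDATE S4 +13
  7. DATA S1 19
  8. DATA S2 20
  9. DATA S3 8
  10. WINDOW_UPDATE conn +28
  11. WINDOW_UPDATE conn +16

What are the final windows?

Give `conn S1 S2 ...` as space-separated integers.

Answer: 25 24 53 55 41

Derivation:
Op 1: conn=43 S1=43 S2=43 S3=57 S4=43 blocked=[]
Op 2: conn=28 S1=43 S2=43 S3=57 S4=28 blocked=[]
Op 3: conn=28 S1=43 S2=55 S3=57 S4=28 blocked=[]
Op 4: conn=28 S1=43 S2=55 S3=63 S4=28 blocked=[]
Op 5: conn=28 S1=43 S2=73 S3=63 S4=28 blocked=[]
Op 6: conn=28 S1=43 S2=73 S3=63 S4=41 blocked=[]
Op 7: conn=9 S1=24 S2=73 S3=63 S4=41 blocked=[]
Op 8: conn=-11 S1=24 S2=53 S3=63 S4=41 blocked=[1, 2, 3, 4]
Op 9: conn=-19 S1=24 S2=53 S3=55 S4=41 blocked=[1, 2, 3, 4]
Op 10: conn=9 S1=24 S2=53 S3=55 S4=41 blocked=[]
Op 11: conn=25 S1=24 S2=53 S3=55 S4=41 blocked=[]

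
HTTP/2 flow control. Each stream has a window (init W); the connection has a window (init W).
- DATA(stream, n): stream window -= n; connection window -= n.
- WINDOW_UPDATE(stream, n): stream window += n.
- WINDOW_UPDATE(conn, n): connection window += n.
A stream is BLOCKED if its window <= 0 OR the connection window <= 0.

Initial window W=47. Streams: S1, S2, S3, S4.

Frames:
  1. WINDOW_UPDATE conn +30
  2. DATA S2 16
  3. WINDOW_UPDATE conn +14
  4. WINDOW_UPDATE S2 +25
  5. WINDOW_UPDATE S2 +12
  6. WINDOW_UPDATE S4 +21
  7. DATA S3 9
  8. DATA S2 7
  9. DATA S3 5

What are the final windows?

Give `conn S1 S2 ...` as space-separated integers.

Op 1: conn=77 S1=47 S2=47 S3=47 S4=47 blocked=[]
Op 2: conn=61 S1=47 S2=31 S3=47 S4=47 blocked=[]
Op 3: conn=75 S1=47 S2=31 S3=47 S4=47 blocked=[]
Op 4: conn=75 S1=47 S2=56 S3=47 S4=47 blocked=[]
Op 5: conn=75 S1=47 S2=68 S3=47 S4=47 blocked=[]
Op 6: conn=75 S1=47 S2=68 S3=47 S4=68 blocked=[]
Op 7: conn=66 S1=47 S2=68 S3=38 S4=68 blocked=[]
Op 8: conn=59 S1=47 S2=61 S3=38 S4=68 blocked=[]
Op 9: conn=54 S1=47 S2=61 S3=33 S4=68 blocked=[]

Answer: 54 47 61 33 68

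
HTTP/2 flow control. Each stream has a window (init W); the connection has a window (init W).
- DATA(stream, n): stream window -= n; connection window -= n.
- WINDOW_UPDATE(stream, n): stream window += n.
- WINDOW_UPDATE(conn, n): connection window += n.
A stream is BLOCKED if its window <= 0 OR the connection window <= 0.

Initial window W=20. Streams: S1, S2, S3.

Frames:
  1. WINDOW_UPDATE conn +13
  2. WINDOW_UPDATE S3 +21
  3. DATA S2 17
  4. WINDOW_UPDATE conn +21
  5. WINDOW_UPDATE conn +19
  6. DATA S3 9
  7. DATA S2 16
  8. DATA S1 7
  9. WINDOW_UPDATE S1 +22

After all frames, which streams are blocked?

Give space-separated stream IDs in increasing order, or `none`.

Answer: S2

Derivation:
Op 1: conn=33 S1=20 S2=20 S3=20 blocked=[]
Op 2: conn=33 S1=20 S2=20 S3=41 blocked=[]
Op 3: conn=16 S1=20 S2=3 S3=41 blocked=[]
Op 4: conn=37 S1=20 S2=3 S3=41 blocked=[]
Op 5: conn=56 S1=20 S2=3 S3=41 blocked=[]
Op 6: conn=47 S1=20 S2=3 S3=32 blocked=[]
Op 7: conn=31 S1=20 S2=-13 S3=32 blocked=[2]
Op 8: conn=24 S1=13 S2=-13 S3=32 blocked=[2]
Op 9: conn=24 S1=35 S2=-13 S3=32 blocked=[2]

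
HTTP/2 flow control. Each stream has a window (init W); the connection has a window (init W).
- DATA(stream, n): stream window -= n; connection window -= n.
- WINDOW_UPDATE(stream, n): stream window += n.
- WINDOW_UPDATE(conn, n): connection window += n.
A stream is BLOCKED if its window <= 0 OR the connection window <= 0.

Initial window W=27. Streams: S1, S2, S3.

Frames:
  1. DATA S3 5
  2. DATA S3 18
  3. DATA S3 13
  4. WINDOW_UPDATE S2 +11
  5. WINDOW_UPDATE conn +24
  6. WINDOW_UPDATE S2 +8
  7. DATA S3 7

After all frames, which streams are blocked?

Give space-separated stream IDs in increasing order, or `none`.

Answer: S3

Derivation:
Op 1: conn=22 S1=27 S2=27 S3=22 blocked=[]
Op 2: conn=4 S1=27 S2=27 S3=4 blocked=[]
Op 3: conn=-9 S1=27 S2=27 S3=-9 blocked=[1, 2, 3]
Op 4: conn=-9 S1=27 S2=38 S3=-9 blocked=[1, 2, 3]
Op 5: conn=15 S1=27 S2=38 S3=-9 blocked=[3]
Op 6: conn=15 S1=27 S2=46 S3=-9 blocked=[3]
Op 7: conn=8 S1=27 S2=46 S3=-16 blocked=[3]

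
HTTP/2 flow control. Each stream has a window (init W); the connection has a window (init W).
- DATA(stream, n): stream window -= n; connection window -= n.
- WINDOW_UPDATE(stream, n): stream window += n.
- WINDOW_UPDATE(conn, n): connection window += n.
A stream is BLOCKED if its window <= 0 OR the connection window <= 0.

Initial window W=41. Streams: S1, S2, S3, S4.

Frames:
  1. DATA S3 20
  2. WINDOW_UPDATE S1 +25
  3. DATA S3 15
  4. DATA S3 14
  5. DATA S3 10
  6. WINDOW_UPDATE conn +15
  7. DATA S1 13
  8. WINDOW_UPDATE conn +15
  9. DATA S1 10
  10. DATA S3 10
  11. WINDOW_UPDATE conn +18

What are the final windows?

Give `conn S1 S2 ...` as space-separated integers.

Answer: -3 43 41 -28 41

Derivation:
Op 1: conn=21 S1=41 S2=41 S3=21 S4=41 blocked=[]
Op 2: conn=21 S1=66 S2=41 S3=21 S4=41 blocked=[]
Op 3: conn=6 S1=66 S2=41 S3=6 S4=41 blocked=[]
Op 4: conn=-8 S1=66 S2=41 S3=-8 S4=41 blocked=[1, 2, 3, 4]
Op 5: conn=-18 S1=66 S2=41 S3=-18 S4=41 blocked=[1, 2, 3, 4]
Op 6: conn=-3 S1=66 S2=41 S3=-18 S4=41 blocked=[1, 2, 3, 4]
Op 7: conn=-16 S1=53 S2=41 S3=-18 S4=41 blocked=[1, 2, 3, 4]
Op 8: conn=-1 S1=53 S2=41 S3=-18 S4=41 blocked=[1, 2, 3, 4]
Op 9: conn=-11 S1=43 S2=41 S3=-18 S4=41 blocked=[1, 2, 3, 4]
Op 10: conn=-21 S1=43 S2=41 S3=-28 S4=41 blocked=[1, 2, 3, 4]
Op 11: conn=-3 S1=43 S2=41 S3=-28 S4=41 blocked=[1, 2, 3, 4]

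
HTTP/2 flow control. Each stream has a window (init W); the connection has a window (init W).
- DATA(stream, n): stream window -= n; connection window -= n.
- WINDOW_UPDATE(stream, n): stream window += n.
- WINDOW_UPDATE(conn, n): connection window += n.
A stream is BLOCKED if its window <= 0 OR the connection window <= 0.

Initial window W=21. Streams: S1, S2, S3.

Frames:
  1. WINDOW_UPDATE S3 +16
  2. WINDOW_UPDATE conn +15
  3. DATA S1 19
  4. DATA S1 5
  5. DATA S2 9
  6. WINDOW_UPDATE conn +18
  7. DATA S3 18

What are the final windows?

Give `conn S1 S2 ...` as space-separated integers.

Answer: 3 -3 12 19

Derivation:
Op 1: conn=21 S1=21 S2=21 S3=37 blocked=[]
Op 2: conn=36 S1=21 S2=21 S3=37 blocked=[]
Op 3: conn=17 S1=2 S2=21 S3=37 blocked=[]
Op 4: conn=12 S1=-3 S2=21 S3=37 blocked=[1]
Op 5: conn=3 S1=-3 S2=12 S3=37 blocked=[1]
Op 6: conn=21 S1=-3 S2=12 S3=37 blocked=[1]
Op 7: conn=3 S1=-3 S2=12 S3=19 blocked=[1]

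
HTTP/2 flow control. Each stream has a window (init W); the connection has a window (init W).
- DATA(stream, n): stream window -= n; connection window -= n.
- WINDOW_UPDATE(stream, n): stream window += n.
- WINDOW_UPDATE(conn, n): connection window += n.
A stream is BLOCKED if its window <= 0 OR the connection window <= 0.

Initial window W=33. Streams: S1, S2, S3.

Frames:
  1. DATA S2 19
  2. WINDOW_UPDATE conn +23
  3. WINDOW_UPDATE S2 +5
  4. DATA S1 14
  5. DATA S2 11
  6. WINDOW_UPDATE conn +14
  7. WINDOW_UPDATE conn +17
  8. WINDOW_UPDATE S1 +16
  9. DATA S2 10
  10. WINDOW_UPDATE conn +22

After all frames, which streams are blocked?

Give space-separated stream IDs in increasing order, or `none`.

Op 1: conn=14 S1=33 S2=14 S3=33 blocked=[]
Op 2: conn=37 S1=33 S2=14 S3=33 blocked=[]
Op 3: conn=37 S1=33 S2=19 S3=33 blocked=[]
Op 4: conn=23 S1=19 S2=19 S3=33 blocked=[]
Op 5: conn=12 S1=19 S2=8 S3=33 blocked=[]
Op 6: conn=26 S1=19 S2=8 S3=33 blocked=[]
Op 7: conn=43 S1=19 S2=8 S3=33 blocked=[]
Op 8: conn=43 S1=35 S2=8 S3=33 blocked=[]
Op 9: conn=33 S1=35 S2=-2 S3=33 blocked=[2]
Op 10: conn=55 S1=35 S2=-2 S3=33 blocked=[2]

Answer: S2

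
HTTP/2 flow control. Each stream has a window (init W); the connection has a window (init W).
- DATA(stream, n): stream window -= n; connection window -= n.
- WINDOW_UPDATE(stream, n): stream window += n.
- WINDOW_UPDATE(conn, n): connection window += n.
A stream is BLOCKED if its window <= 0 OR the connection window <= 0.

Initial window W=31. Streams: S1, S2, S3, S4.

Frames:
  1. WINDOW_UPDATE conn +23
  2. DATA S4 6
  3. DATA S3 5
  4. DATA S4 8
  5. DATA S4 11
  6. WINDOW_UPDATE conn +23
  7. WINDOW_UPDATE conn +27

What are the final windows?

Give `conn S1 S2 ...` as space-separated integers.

Answer: 74 31 31 26 6

Derivation:
Op 1: conn=54 S1=31 S2=31 S3=31 S4=31 blocked=[]
Op 2: conn=48 S1=31 S2=31 S3=31 S4=25 blocked=[]
Op 3: conn=43 S1=31 S2=31 S3=26 S4=25 blocked=[]
Op 4: conn=35 S1=31 S2=31 S3=26 S4=17 blocked=[]
Op 5: conn=24 S1=31 S2=31 S3=26 S4=6 blocked=[]
Op 6: conn=47 S1=31 S2=31 S3=26 S4=6 blocked=[]
Op 7: conn=74 S1=31 S2=31 S3=26 S4=6 blocked=[]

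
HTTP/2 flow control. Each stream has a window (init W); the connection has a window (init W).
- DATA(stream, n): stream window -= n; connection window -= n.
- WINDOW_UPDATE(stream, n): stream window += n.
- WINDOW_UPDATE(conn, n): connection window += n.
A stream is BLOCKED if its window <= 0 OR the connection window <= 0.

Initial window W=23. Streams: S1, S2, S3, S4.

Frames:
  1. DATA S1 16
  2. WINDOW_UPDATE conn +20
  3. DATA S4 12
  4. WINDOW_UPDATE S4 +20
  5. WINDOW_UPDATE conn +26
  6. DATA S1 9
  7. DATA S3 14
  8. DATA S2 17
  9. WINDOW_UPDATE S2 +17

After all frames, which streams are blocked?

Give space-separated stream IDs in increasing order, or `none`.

Op 1: conn=7 S1=7 S2=23 S3=23 S4=23 blocked=[]
Op 2: conn=27 S1=7 S2=23 S3=23 S4=23 blocked=[]
Op 3: conn=15 S1=7 S2=23 S3=23 S4=11 blocked=[]
Op 4: conn=15 S1=7 S2=23 S3=23 S4=31 blocked=[]
Op 5: conn=41 S1=7 S2=23 S3=23 S4=31 blocked=[]
Op 6: conn=32 S1=-2 S2=23 S3=23 S4=31 blocked=[1]
Op 7: conn=18 S1=-2 S2=23 S3=9 S4=31 blocked=[1]
Op 8: conn=1 S1=-2 S2=6 S3=9 S4=31 blocked=[1]
Op 9: conn=1 S1=-2 S2=23 S3=9 S4=31 blocked=[1]

Answer: S1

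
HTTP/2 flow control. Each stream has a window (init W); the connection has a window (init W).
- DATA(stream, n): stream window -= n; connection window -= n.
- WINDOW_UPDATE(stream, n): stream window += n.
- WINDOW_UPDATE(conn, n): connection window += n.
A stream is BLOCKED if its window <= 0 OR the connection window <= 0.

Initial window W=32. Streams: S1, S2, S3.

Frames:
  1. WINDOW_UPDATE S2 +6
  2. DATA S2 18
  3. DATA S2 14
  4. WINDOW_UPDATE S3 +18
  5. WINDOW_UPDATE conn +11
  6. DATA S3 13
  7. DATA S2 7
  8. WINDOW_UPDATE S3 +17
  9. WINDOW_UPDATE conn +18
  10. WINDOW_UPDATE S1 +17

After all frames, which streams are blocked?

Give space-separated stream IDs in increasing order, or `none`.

Answer: S2

Derivation:
Op 1: conn=32 S1=32 S2=38 S3=32 blocked=[]
Op 2: conn=14 S1=32 S2=20 S3=32 blocked=[]
Op 3: conn=0 S1=32 S2=6 S3=32 blocked=[1, 2, 3]
Op 4: conn=0 S1=32 S2=6 S3=50 blocked=[1, 2, 3]
Op 5: conn=11 S1=32 S2=6 S3=50 blocked=[]
Op 6: conn=-2 S1=32 S2=6 S3=37 blocked=[1, 2, 3]
Op 7: conn=-9 S1=32 S2=-1 S3=37 blocked=[1, 2, 3]
Op 8: conn=-9 S1=32 S2=-1 S3=54 blocked=[1, 2, 3]
Op 9: conn=9 S1=32 S2=-1 S3=54 blocked=[2]
Op 10: conn=9 S1=49 S2=-1 S3=54 blocked=[2]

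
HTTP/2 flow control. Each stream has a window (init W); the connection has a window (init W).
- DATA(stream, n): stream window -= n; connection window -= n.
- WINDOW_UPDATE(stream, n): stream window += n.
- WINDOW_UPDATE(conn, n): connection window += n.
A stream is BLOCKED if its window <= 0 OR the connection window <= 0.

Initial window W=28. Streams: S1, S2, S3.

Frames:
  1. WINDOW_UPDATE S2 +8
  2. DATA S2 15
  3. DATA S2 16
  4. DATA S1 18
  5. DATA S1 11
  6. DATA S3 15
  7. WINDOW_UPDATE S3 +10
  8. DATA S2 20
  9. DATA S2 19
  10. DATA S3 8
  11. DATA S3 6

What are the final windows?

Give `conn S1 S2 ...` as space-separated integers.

Op 1: conn=28 S1=28 S2=36 S3=28 blocked=[]
Op 2: conn=13 S1=28 S2=21 S3=28 blocked=[]
Op 3: conn=-3 S1=28 S2=5 S3=28 blocked=[1, 2, 3]
Op 4: conn=-21 S1=10 S2=5 S3=28 blocked=[1, 2, 3]
Op 5: conn=-32 S1=-1 S2=5 S3=28 blocked=[1, 2, 3]
Op 6: conn=-47 S1=-1 S2=5 S3=13 blocked=[1, 2, 3]
Op 7: conn=-47 S1=-1 S2=5 S3=23 blocked=[1, 2, 3]
Op 8: conn=-67 S1=-1 S2=-15 S3=23 blocked=[1, 2, 3]
Op 9: conn=-86 S1=-1 S2=-34 S3=23 blocked=[1, 2, 3]
Op 10: conn=-94 S1=-1 S2=-34 S3=15 blocked=[1, 2, 3]
Op 11: conn=-100 S1=-1 S2=-34 S3=9 blocked=[1, 2, 3]

Answer: -100 -1 -34 9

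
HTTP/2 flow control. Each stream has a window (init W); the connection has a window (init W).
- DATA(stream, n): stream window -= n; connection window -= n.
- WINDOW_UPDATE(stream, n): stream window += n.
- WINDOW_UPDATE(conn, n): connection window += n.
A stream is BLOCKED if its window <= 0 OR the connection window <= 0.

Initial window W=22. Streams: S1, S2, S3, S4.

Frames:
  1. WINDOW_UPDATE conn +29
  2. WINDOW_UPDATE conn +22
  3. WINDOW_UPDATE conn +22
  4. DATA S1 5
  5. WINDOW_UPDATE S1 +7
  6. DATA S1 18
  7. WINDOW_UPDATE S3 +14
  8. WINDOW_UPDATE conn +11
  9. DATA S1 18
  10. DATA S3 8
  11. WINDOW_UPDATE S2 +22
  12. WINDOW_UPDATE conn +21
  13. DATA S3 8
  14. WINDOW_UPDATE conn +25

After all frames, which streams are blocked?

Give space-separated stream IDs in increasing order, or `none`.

Op 1: conn=51 S1=22 S2=22 S3=22 S4=22 blocked=[]
Op 2: conn=73 S1=22 S2=22 S3=22 S4=22 blocked=[]
Op 3: conn=95 S1=22 S2=22 S3=22 S4=22 blocked=[]
Op 4: conn=90 S1=17 S2=22 S3=22 S4=22 blocked=[]
Op 5: conn=90 S1=24 S2=22 S3=22 S4=22 blocked=[]
Op 6: conn=72 S1=6 S2=22 S3=22 S4=22 blocked=[]
Op 7: conn=72 S1=6 S2=22 S3=36 S4=22 blocked=[]
Op 8: conn=83 S1=6 S2=22 S3=36 S4=22 blocked=[]
Op 9: conn=65 S1=-12 S2=22 S3=36 S4=22 blocked=[1]
Op 10: conn=57 S1=-12 S2=22 S3=28 S4=22 blocked=[1]
Op 11: conn=57 S1=-12 S2=44 S3=28 S4=22 blocked=[1]
Op 12: conn=78 S1=-12 S2=44 S3=28 S4=22 blocked=[1]
Op 13: conn=70 S1=-12 S2=44 S3=20 S4=22 blocked=[1]
Op 14: conn=95 S1=-12 S2=44 S3=20 S4=22 blocked=[1]

Answer: S1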